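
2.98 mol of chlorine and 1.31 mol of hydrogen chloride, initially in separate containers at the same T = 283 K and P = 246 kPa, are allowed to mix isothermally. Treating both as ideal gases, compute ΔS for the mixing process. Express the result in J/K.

ΔS_mix = 21.9 J/K

Mole fractions: x_A = 2.98/4.29 = 0.695, x_B = 0.305.
ΔS_mix = −R(n_A ln x_A + n_B ln x_B) = −8.314 × (2.98 ln 0.695 + 1.31 ln 0.305) = 21.9 J/K.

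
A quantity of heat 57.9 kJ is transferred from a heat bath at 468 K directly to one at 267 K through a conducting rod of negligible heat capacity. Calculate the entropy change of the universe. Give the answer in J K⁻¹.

ΔS_total = 93.1 J/K

ΔS_hot = −Q/T_H = −57900/468 = -123.72 J/K and ΔS_cold = +Q/T_C = 57900/267 = 216.85 J/K.
ΔS_total = -123.72 + 216.85 = 93.1 J/K, positive as the second law requires.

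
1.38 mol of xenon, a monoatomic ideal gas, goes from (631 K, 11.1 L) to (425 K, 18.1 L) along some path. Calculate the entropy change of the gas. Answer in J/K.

Entropy is a state function: ΔS = nC_V ln(T₂/T₁) + nR ln(V₂/V₁), with C_V = 3R/2 = 12.47 J mol⁻¹ K⁻¹ for a monoatomic ideal gas.
ΔS = 1.38 × [12.47 × ln(425/631) + 8.314 × ln(18.1/11.1)] = -1.19 J/K.

ΔS = -1.19 J/K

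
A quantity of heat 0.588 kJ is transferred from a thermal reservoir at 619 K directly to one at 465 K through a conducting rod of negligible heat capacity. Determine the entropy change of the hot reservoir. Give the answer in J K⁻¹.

ΔS_hot = -0.95 J/K

The hot reservoir loses heat Q, so ΔS_hot = −Q/T_H = −588/619 = -0.95 J/K.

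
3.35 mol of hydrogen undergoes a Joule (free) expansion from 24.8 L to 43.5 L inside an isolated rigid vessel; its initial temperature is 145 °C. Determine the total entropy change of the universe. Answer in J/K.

ΔS_universe = 15.7 J/K

For an ideal gas in free expansion Q = 0 and W = 0, so T is unchanged.
Entropy is a state function; using a reversible isothermal path, ΔS_gas = nR ln(V₂/V₁) = 3.35 × 8.314 × ln(43.5/24.8) = 15.7 J/K.
The insulated surroundings exchange no heat, so ΔS_surr = 0 and ΔS_universe = ΔS_gas.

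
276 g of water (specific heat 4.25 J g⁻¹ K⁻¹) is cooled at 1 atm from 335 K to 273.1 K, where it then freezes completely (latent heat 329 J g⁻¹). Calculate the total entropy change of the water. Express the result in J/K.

Cooling step: ΔS₁ = m c ln(T_tr/T_i) = 276 × 4.25 × ln(273.1/335) = -239.6 J/K.
Phase change: ΔS₂ = −mL/T_tr = −276 × 329 / 273.1 = -332.5 J/K.
ΔS_total = (-239.6) + (-332.5) = -572 J/K.

ΔS = -572 J/K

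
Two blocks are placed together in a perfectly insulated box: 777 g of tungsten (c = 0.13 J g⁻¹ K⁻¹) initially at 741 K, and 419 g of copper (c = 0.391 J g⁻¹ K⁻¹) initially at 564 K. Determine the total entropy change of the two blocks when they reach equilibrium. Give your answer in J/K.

Energy balance: T_f = (m₁c₁T₁ + m₂c₂T₂)/(m₁c₁ + m₂c₂) = 631.51 K.
ΔS₁ = m₁c₁ ln(T_f/T₁) = 101.01 × ln(631.51/741) = -16.15 J/K.
ΔS₂ = m₂c₂ ln(T_f/T₂) = 163.829 × ln(631.51/564) = 18.52 J/K.
ΔS_total = -16.15 + 18.52 = 2.37 J/K.

ΔS_total = 2.37 J/K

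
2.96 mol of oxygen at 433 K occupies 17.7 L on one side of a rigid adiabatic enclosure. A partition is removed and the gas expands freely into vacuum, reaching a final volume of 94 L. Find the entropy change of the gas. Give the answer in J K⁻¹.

No heat is exchanged and no work is done, so the ideal-gas temperature stays constant.
Entropy is a state function; using a reversible isothermal path, ΔS_gas = nR ln(V₂/V₁) = 2.96 × 8.314 × ln(94/17.7) = 41.1 J/K.

ΔS_gas = 41.1 J/K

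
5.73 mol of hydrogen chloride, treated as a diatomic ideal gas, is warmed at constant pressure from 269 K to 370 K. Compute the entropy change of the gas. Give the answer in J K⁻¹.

ΔS = 53.2 J/K

At constant pressure, ΔS = nC_p ln(T₂/T₁) with C_p = 7R/2 = 29.1 J mol⁻¹ K⁻¹.
ΔS = 5.73 × 29.1 × ln(370/269) = 53.2 J/K.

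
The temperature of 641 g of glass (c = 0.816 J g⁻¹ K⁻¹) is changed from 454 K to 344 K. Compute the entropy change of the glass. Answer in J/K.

ΔS = ∫dQ_rev/T = m c ln(T₂/T₁) = 641 × 0.816 × ln(344/454) = -145 J/K.

ΔS = -145 J/K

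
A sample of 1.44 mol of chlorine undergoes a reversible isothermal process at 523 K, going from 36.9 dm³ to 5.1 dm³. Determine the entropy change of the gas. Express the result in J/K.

ΔS_gas = -23.7 J/K

For an isothermal ideal gas ΔS_gas = nR ln(V₂/V₁) = 1.44 × 8.314 × ln(5.1/36.9) = -23.7 J/K.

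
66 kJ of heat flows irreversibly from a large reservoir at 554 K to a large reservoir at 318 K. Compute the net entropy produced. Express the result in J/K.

ΔS_hot = −Q/T_H = −66000/554 = -119.1 J/K and ΔS_cold = +Q/T_C = 66000/318 = 207.5 J/K.
ΔS_total = -119.1 + 207.5 = 88.4 J/K, positive as the second law requires.

ΔS_total = 88.4 J/K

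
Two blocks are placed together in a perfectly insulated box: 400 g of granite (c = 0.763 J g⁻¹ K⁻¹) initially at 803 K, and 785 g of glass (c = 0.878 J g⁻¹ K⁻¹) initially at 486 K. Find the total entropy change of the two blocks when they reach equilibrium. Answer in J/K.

Energy balance: T_f = (m₁c₁T₁ + m₂c₂T₂)/(m₁c₁ + m₂c₂) = 583.29 K.
ΔS₁ = m₁c₁ ln(T_f/T₁) = 305.2 × ln(583.29/803) = -97.56 J/K.
ΔS₂ = m₂c₂ ln(T_f/T₂) = 689.23 × ln(583.29/486) = 125.8 J/K.
ΔS_total = -97.56 + 125.8 = 28.2 J/K.

ΔS_total = 28.2 J/K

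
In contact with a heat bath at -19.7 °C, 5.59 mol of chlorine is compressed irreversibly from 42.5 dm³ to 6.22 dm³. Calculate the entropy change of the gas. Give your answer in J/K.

Entropy is a state function, so ΔS_gas depends only on the end states.
For an isothermal ideal gas ΔS_gas = nR ln(V₂/V₁) = 5.59 × 8.314 × ln(6.22/42.5) = -89.3 J/K.

ΔS_gas = -89.3 J/K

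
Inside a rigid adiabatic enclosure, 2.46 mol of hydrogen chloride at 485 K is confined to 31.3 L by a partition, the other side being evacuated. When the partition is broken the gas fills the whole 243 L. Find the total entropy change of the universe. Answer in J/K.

No heat is exchanged and no work is done, so the ideal-gas temperature stays constant.
Entropy is a state function; using a reversible isothermal path, ΔS_gas = nR ln(V₂/V₁) = 2.46 × 8.314 × ln(243/31.3) = 41.9 J/K.
The insulated surroundings exchange no heat, so ΔS_surr = 0 and ΔS_universe = ΔS_gas.

ΔS_universe = 41.9 J/K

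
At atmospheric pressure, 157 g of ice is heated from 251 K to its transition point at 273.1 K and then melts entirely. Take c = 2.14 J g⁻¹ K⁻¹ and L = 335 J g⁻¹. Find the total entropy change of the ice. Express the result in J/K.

ΔS = 221 J/K

Warming step: ΔS₁ = m c ln(T_tr/T_i) = 157 × 2.14 × ln(273.1/251) = 28.35 J/K.
Phase change: ΔS₂ = +mL/T_tr = 157 × 335 / 273.1 = 192.6 J/K.
ΔS_total = (28.35) + (192.6) = 221 J/K.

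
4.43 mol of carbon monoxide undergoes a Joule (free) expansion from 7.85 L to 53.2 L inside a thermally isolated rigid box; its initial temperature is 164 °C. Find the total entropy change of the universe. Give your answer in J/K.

ΔS_universe = 70.5 J/K

No heat is exchanged and no work is done, so the ideal-gas temperature stays constant.
Entropy is a state function; using a reversible isothermal path, ΔS_gas = nR ln(V₂/V₁) = 4.43 × 8.314 × ln(53.2/7.85) = 70.5 J/K.
The insulated surroundings exchange no heat, so ΔS_surr = 0 and ΔS_universe = ΔS_gas.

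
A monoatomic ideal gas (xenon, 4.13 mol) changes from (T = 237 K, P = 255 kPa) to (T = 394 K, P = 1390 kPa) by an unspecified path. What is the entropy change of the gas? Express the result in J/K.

ΔS = -14.6 J/K

ΔS = nC_p ln(T₂/T₁) − nR ln(P₂/P₁), with C_p = 5R/2 = 20.79 J mol⁻¹ K⁻¹ for a monoatomic ideal gas.
ΔS = 4.13 × [20.79 × ln(394/237) − 8.314 × ln(1390/255)] = -14.6 J/K.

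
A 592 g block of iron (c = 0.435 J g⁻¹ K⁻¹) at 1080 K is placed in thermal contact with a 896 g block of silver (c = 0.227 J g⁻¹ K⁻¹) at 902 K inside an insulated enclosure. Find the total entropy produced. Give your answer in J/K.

Energy balance: T_f = (m₁c₁T₁ + m₂c₂T₂)/(m₁c₁ + m₂c₂) = 1001.5 K.
ΔS₁ = m₁c₁ ln(T_f/T₁) = 257.52 × ln(1001.5/1080) = -19.445 J/K.
ΔS₂ = m₂c₂ ln(T_f/T₂) = 203.392 × ln(1001.5/902) = 21.273 J/K.
ΔS_total = -19.445 + 21.273 = 1.83 J/K.

ΔS_total = 1.83 J/K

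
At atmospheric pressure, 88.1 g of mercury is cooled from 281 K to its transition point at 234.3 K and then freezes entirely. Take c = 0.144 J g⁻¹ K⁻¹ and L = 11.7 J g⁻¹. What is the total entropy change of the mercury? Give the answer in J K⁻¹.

ΔS = -6.71 J/K

Cooling step: ΔS₁ = m c ln(T_tr/T_i) = 88.1 × 0.144 × ln(234.3/281) = -2.306 J/K.
Phase change: ΔS₂ = −mL/T_tr = −88.1 × 11.7 / 234.3 = -4.399 J/K.
ΔS_total = (-2.306) + (-4.399) = -6.71 J/K.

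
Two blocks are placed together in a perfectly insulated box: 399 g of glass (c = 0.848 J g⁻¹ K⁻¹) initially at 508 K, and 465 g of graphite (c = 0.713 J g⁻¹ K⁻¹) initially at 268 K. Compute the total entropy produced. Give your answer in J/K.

ΔS_total = 33.6 J/K

Energy balance: T_f = (m₁c₁T₁ + m₂c₂T₂)/(m₁c₁ + m₂c₂) = 389.22 K.
ΔS₁ = m₁c₁ ln(T_f/T₁) = 338.352 × ln(389.22/508) = -90.12 J/K.
ΔS₂ = m₂c₂ ln(T_f/T₂) = 331.545 × ln(389.22/268) = 123.7 J/K.
ΔS_total = -90.12 + 123.7 = 33.6 J/K.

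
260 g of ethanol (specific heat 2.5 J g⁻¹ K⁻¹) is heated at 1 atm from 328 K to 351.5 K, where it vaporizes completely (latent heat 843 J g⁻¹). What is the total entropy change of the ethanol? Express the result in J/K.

Warming step: ΔS₁ = m c ln(T_tr/T_i) = 260 × 2.5 × ln(351.5/328) = 44.98 J/K.
Phase change: ΔS₂ = +mL/T_tr = 260 × 843 / 351.5 = 623.6 J/K.
ΔS_total = (44.98) + (623.6) = 669 J/K.

ΔS = 669 J/K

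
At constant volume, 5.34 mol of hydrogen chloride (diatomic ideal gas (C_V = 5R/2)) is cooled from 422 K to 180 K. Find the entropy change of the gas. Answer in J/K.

ΔS = -94.6 J/K

At constant volume, ΔS = nC_V ln(T₂/T₁) with C_V = 5R/2 = 20.79 J mol⁻¹ K⁻¹.
ΔS = 5.34 × 20.79 × ln(180/422) = -94.6 J/K.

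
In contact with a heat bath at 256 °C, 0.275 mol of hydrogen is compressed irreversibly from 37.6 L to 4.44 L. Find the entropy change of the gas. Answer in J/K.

ΔS_gas = -4.88 J/K

Entropy is a state function, so ΔS_gas depends only on the end states.
For an isothermal ideal gas ΔS_gas = nR ln(V₂/V₁) = 0.275 × 8.314 × ln(4.44/37.6) = -4.88 J/K.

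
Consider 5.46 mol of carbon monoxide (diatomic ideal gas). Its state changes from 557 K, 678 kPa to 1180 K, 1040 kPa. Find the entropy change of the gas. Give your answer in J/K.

ΔS = 99.9 J/K

ΔS = nC_p ln(T₂/T₁) − nR ln(P₂/P₁), with C_p = 7R/2 = 29.1 J mol⁻¹ K⁻¹ for a diatomic ideal gas.
ΔS = 5.46 × [29.1 × ln(1180/557) − 8.314 × ln(1040/678)] = 99.9 J/K.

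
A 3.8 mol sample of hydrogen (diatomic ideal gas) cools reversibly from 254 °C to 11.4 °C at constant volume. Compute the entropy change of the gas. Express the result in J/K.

In kelvin: T₁ = 527.15 K, T₂ = 284.55 K. At constant volume, ΔS = nC_V ln(T₂/T₁) with C_V = 5R/2 = 20.79 J mol⁻¹ K⁻¹.
ΔS = 3.8 × 20.79 × ln(284.55/527.15) = -48.7 J/K.

ΔS = -48.7 J/K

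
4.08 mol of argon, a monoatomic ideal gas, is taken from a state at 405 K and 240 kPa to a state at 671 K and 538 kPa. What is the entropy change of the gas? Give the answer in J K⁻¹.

ΔS = 15.4 J/K

ΔS = nC_p ln(T₂/T₁) − nR ln(P₂/P₁), with C_p = 5R/2 = 20.79 J mol⁻¹ K⁻¹ for a monoatomic ideal gas.
ΔS = 4.08 × [20.79 × ln(671/405) − 8.314 × ln(538/240)] = 15.4 J/K.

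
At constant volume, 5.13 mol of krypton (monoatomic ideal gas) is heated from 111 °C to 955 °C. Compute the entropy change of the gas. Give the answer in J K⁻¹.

ΔS = 74.4 J/K

In kelvin: T₁ = 384.15 K, T₂ = 1228.15 K. At constant volume, ΔS = nC_V ln(T₂/T₁) with C_V = 3R/2 = 12.47 J mol⁻¹ K⁻¹.
ΔS = 5.13 × 12.47 × ln(1228.15/384.15) = 74.4 J/K.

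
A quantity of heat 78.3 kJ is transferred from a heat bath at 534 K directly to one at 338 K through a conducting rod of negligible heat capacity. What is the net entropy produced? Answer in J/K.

ΔS_total = 85 J/K

ΔS_hot = −Q/T_H = −78300/534 = -146.63 J/K and ΔS_cold = +Q/T_C = 78300/338 = 231.66 J/K.
ΔS_total = -146.63 + 231.66 = 85 J/K, positive as the second law requires.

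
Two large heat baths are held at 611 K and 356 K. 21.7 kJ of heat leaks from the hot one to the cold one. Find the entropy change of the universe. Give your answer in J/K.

ΔS_total = 25.4 J/K

ΔS_hot = −Q/T_H = −21700/611 = -35.52 J/K and ΔS_cold = +Q/T_C = 21700/356 = 60.96 J/K.
ΔS_total = -35.52 + 60.96 = 25.4 J/K, positive as the second law requires.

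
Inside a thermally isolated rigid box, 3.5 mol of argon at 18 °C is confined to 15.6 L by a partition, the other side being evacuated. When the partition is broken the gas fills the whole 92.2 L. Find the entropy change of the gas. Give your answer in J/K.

No heat is exchanged and no work is done, so the ideal-gas temperature stays constant.
Entropy is a state function; using a reversible isothermal path, ΔS_gas = nR ln(V₂/V₁) = 3.5 × 8.314 × ln(92.2/15.6) = 51.7 J/K.

ΔS_gas = 51.7 J/K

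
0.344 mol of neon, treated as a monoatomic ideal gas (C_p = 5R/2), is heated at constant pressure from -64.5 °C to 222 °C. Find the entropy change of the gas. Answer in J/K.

In kelvin: T₁ = 208.65 K, T₂ = 495.15 K. At constant pressure, ΔS = nC_p ln(T₂/T₁) with C_p = 5R/2 = 20.79 J mol⁻¹ K⁻¹.
ΔS = 0.344 × 20.79 × ln(495.15/208.65) = 6.18 J/K.

ΔS = 6.18 J/K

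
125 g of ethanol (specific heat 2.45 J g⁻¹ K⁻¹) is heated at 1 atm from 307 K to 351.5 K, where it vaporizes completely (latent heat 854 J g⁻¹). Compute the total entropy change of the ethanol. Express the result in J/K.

ΔS = 345 J/K

Warming step: ΔS₁ = m c ln(T_tr/T_i) = 125 × 2.45 × ln(351.5/307) = 41.45 J/K.
Phase change: ΔS₂ = +mL/T_tr = 125 × 854 / 351.5 = 303.7 J/K.
ΔS_total = (41.45) + (303.7) = 345 J/K.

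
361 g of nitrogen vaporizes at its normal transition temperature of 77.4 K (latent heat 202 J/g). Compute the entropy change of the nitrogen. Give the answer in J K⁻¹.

Heat absorbed by the substance: Q = mL = 361 × 202 = 72922 J.
At constant T, ΔS = Q_rev/T = 72922 / 77.4 = 942 J/K.

ΔS = 942 J/K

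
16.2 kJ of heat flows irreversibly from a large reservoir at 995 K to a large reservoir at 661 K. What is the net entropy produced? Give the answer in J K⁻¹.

ΔS_total = 8.23 J/K

ΔS_hot = −Q/T_H = −16200/995 = -16.28 J/K and ΔS_cold = +Q/T_C = 16200/661 = 24.51 J/K.
ΔS_total = -16.28 + 24.51 = 8.23 J/K, positive as the second law requires.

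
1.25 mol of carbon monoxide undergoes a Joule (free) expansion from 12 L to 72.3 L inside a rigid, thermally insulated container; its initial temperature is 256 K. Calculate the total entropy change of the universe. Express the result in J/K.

For an ideal gas in free expansion Q = 0 and W = 0, so T is unchanged.
Entropy is a state function; using a reversible isothermal path, ΔS_gas = nR ln(V₂/V₁) = 1.25 × 8.314 × ln(72.3/12) = 18.7 J/K.
The insulated surroundings exchange no heat, so ΔS_surr = 0 and ΔS_universe = ΔS_gas.

ΔS_universe = 18.7 J/K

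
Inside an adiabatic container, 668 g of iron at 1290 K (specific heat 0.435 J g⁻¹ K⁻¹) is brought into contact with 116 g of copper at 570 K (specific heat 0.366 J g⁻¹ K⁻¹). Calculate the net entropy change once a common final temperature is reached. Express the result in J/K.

Energy balance: T_f = (m₁c₁T₁ + m₂c₂T₂)/(m₁c₁ + m₂c₂) = 1198.2 K.
ΔS₁ = m₁c₁ ln(T_f/T₁) = 290.58 × ln(1198.2/1290) = -21.45 J/K.
ΔS₂ = m₂c₂ ln(T_f/T₂) = 42.456 × ln(1198.2/570) = 31.54 J/K.
ΔS_total = -21.45 + 31.54 = 10.1 J/K.

ΔS_total = 10.1 J/K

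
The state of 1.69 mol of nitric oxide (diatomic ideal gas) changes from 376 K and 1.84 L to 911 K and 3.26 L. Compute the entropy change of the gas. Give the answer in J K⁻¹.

ΔS = 39.1 J/K

Entropy is a state function: ΔS = nC_V ln(T₂/T₁) + nR ln(V₂/V₁), with C_V = 5R/2 = 20.79 J mol⁻¹ K⁻¹ for a diatomic ideal gas.
ΔS = 1.69 × [20.79 × ln(911/376) + 8.314 × ln(3.26/1.84)] = 39.1 J/K.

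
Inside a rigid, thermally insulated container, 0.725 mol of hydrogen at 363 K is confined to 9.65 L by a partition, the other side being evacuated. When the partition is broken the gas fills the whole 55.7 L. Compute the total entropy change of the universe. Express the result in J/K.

ΔS_universe = 10.6 J/K

For an ideal gas in free expansion Q = 0 and W = 0, so T is unchanged.
Entropy is a state function; using a reversible isothermal path, ΔS_gas = nR ln(V₂/V₁) = 0.725 × 8.314 × ln(55.7/9.65) = 10.6 J/K.
The insulated surroundings exchange no heat, so ΔS_surr = 0 and ΔS_universe = ΔS_gas.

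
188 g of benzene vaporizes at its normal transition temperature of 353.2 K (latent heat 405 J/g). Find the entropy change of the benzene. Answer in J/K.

Heat absorbed by the substance: Q = mL = 188 × 405 = 76140 J.
At constant T, ΔS = Q_rev/T = 76140 / 353.2 = 216 J/K.

ΔS = 216 J/K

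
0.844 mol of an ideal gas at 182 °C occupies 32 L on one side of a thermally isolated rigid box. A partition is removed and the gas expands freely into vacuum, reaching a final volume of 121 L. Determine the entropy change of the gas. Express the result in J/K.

For an ideal gas in free expansion Q = 0 and W = 0, so T is unchanged.
Entropy is a state function; using a reversible isothermal path, ΔS_gas = nR ln(V₂/V₁) = 0.844 × 8.314 × ln(121/32) = 9.33 J/K.

ΔS_gas = 9.33 J/K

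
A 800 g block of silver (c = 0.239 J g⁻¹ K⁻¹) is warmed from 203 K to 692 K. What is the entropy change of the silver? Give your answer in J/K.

ΔS = 234 J/K

ΔS = ∫dQ_rev/T = m c ln(T₂/T₁) = 800 × 0.239 × ln(692/203) = 234 J/K.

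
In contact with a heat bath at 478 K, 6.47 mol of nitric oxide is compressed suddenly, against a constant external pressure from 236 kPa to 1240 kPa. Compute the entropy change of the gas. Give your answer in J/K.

ΔS_gas = -89.2 J/K

Entropy is a state function, so ΔS_gas depends only on the end states.
For an isothermal ideal gas ΔS_gas = nR ln(P₁/P₂) = 6.47 × 8.314 × ln(236/1240) = -89.2 J/K.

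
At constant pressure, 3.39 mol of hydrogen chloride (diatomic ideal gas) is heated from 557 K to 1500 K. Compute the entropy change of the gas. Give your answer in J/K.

At constant pressure, ΔS = nC_p ln(T₂/T₁) with C_p = 7R/2 = 29.1 J mol⁻¹ K⁻¹.
ΔS = 3.39 × 29.1 × ln(1500/557) = 97.7 J/K.

ΔS = 97.7 J/K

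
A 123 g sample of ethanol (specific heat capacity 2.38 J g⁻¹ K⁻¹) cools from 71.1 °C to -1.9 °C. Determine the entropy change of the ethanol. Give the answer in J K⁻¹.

In kelvin: T₁ = 344.25 K, T₂ = 271.25 K. ΔS = ∫dQ_rev/T = m c ln(T₂/T₁) = 123 × 2.38 × ln(271.25/344.25) = -69.8 J/K.

ΔS = -69.8 J/K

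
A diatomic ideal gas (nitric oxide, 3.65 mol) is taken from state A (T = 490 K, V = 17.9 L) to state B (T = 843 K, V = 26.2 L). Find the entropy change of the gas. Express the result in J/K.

ΔS = 52.7 J/K

Entropy is a state function: ΔS = nC_V ln(T₂/T₁) + nR ln(V₂/V₁), with C_V = 5R/2 = 20.79 J mol⁻¹ K⁻¹ for a diatomic ideal gas.
ΔS = 3.65 × [20.79 × ln(843/490) + 8.314 × ln(26.2/17.9)] = 52.7 J/K.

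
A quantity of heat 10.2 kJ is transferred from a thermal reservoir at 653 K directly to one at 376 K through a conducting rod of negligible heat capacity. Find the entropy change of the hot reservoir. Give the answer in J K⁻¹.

ΔS_hot = -15.6 J/K

The hot reservoir loses heat Q, so ΔS_hot = −Q/T_H = −10200/653 = -15.6 J/K.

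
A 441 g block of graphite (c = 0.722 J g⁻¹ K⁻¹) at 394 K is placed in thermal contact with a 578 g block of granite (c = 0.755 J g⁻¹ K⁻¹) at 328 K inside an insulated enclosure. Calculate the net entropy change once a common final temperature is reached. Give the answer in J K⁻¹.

ΔS_total = 3.12 J/K

Energy balance: T_f = (m₁c₁T₁ + m₂c₂T₂)/(m₁c₁ + m₂c₂) = 355.84 K.
ΔS₁ = m₁c₁ ln(T_f/T₁) = 318.402 × ln(355.84/394) = -32.43 J/K.
ΔS₂ = m₂c₂ ln(T_f/T₂) = 436.39 × ln(355.84/328) = 35.55 J/K.
ΔS_total = -32.43 + 35.55 = 3.12 J/K.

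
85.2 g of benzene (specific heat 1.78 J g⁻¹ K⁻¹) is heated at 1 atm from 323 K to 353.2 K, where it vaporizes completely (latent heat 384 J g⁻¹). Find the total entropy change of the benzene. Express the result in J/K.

ΔS = 106 J/K

Warming step: ΔS₁ = m c ln(T_tr/T_i) = 85.2 × 1.78 × ln(353.2/323) = 13.56 J/K.
Phase change: ΔS₂ = +mL/T_tr = 85.2 × 384 / 353.2 = 92.63 J/K.
ΔS_total = (13.56) + (92.63) = 106 J/K.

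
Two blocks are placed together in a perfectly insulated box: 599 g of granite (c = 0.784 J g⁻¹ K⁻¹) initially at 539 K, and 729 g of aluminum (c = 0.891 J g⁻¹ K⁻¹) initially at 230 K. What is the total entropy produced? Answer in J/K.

Energy balance: T_f = (m₁c₁T₁ + m₂c₂T₂)/(m₁c₁ + m₂c₂) = 359.66 K.
ΔS₁ = m₁c₁ ln(T_f/T₁) = 469.616 × ln(359.66/539) = -190 J/K.
ΔS₂ = m₂c₂ ln(T_f/T₂) = 649.539 × ln(359.66/230) = 290.4 J/K.
ΔS_total = -190 + 290.4 = 100 J/K.

ΔS_total = 100 J/K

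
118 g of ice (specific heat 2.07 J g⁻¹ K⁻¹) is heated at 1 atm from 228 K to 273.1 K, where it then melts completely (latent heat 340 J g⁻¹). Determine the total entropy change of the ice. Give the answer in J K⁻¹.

Warming step: ΔS₁ = m c ln(T_tr/T_i) = 118 × 2.07 × ln(273.1/228) = 44.09 J/K.
Phase change: ΔS₂ = +mL/T_tr = 118 × 340 / 273.1 = 146.9 J/K.
ΔS_total = (44.09) + (146.9) = 191 J/K.

ΔS = 191 J/K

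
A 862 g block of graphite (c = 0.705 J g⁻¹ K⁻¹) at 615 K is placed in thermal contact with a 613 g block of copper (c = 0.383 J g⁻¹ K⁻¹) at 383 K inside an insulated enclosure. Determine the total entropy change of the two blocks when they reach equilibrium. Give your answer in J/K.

Energy balance: T_f = (m₁c₁T₁ + m₂c₂T₂)/(m₁c₁ + m₂c₂) = 550.35 K.
ΔS₁ = m₁c₁ ln(T_f/T₁) = 607.71 × ln(550.35/615) = -67.5 J/K.
ΔS₂ = m₂c₂ ln(T_f/T₂) = 234.779 × ln(550.35/383) = 85.11 J/K.
ΔS_total = -67.5 + 85.11 = 17.6 J/K.

ΔS_total = 17.6 J/K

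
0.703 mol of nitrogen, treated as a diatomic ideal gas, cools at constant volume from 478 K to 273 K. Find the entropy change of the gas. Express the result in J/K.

ΔS = -8.18 J/K

At constant volume, ΔS = nC_V ln(T₂/T₁) with C_V = 5R/2 = 20.79 J mol⁻¹ K⁻¹.
ΔS = 0.703 × 20.79 × ln(273/478) = -8.18 J/K.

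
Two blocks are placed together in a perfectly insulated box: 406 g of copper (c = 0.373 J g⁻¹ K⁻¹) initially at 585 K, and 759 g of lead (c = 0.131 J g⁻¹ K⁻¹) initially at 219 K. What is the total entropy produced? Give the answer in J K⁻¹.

Energy balance: T_f = (m₁c₁T₁ + m₂c₂T₂)/(m₁c₁ + m₂c₂) = 439.94 K.
ΔS₁ = m₁c₁ ln(T_f/T₁) = 151.438 × ln(439.94/585) = -43.16 J/K.
ΔS₂ = m₂c₂ ln(T_f/T₂) = 99.429 × ln(439.94/219) = 69.36 J/K.
ΔS_total = -43.16 + 69.36 = 26.2 J/K.

ΔS_total = 26.2 J/K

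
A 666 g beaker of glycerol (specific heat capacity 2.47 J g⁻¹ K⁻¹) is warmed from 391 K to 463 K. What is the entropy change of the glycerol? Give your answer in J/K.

ΔS = 278 J/K

ΔS = ∫dQ_rev/T = m c ln(T₂/T₁) = 666 × 2.47 × ln(463/391) = 278 J/K.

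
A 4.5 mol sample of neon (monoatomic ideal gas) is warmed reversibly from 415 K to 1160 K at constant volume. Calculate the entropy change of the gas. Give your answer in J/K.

ΔS = 57.7 J/K

At constant volume, ΔS = nC_V ln(T₂/T₁) with C_V = 3R/2 = 12.47 J mol⁻¹ K⁻¹.
ΔS = 4.5 × 12.47 × ln(1160/415) = 57.7 J/K.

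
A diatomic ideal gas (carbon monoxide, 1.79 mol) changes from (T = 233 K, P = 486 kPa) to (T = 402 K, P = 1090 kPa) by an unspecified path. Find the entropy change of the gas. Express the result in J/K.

ΔS = 16.4 J/K

ΔS = nC_p ln(T₂/T₁) − nR ln(P₂/P₁), with C_p = 7R/2 = 29.1 J mol⁻¹ K⁻¹ for a diatomic ideal gas.
ΔS = 1.79 × [29.1 × ln(402/233) − 8.314 × ln(1090/486)] = 16.4 J/K.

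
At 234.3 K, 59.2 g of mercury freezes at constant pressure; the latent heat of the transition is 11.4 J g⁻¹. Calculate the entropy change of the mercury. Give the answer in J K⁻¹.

ΔS = -2.88 J/K

Heat released by the substance: Q = −mL = −59.2 × 11.4 = −674.88 J.
At constant T, ΔS = Q_rev/T = −674.88 / 234.3 = -2.88 J/K.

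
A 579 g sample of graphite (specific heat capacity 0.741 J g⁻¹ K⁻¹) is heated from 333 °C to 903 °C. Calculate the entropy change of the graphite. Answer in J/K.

In kelvin: T₁ = 606.15 K, T₂ = 1176.15 K. ΔS = ∫dQ_rev/T = m c ln(T₂/T₁) = 579 × 0.741 × ln(1176.15/606.15) = 284 J/K.

ΔS = 284 J/K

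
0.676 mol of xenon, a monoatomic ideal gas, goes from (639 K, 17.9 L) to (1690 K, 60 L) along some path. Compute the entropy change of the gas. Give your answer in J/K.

Entropy is a state function: ΔS = nC_V ln(T₂/T₁) + nR ln(V₂/V₁), with C_V = 3R/2 = 12.47 J mol⁻¹ K⁻¹ for a monoatomic ideal gas.
ΔS = 0.676 × [12.47 × ln(1690/639) + 8.314 × ln(60/17.9)] = 15 J/K.

ΔS = 15 J/K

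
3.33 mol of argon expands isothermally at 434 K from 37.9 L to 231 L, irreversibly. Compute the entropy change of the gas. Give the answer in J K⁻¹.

ΔS_gas = 50 J/K

Entropy is a state function, so ΔS_gas depends only on the end states.
For an isothermal ideal gas ΔS_gas = nR ln(V₂/V₁) = 3.33 × 8.314 × ln(231/37.9) = 50 J/K.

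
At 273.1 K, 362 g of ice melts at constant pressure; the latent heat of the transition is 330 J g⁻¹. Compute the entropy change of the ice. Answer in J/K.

ΔS = 437 J/K

Heat absorbed by the substance: Q = mL = 362 × 330 = 119460 J.
At constant T, ΔS = Q_rev/T = 119460 / 273.1 = 437 J/K.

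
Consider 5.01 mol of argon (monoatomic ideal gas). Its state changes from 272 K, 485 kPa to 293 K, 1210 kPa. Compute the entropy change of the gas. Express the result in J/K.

ΔS = nC_p ln(T₂/T₁) − nR ln(P₂/P₁), with C_p = 5R/2 = 20.79 J mol⁻¹ K⁻¹ for a monoatomic ideal gas.
ΔS = 5.01 × [20.79 × ln(293/272) − 8.314 × ln(1210/485)] = -30.3 J/K.

ΔS = -30.3 J/K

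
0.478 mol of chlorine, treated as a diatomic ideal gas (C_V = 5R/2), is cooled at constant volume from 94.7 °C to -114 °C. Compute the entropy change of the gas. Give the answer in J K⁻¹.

ΔS = -8.32 J/K

In kelvin: T₁ = 367.85 K, T₂ = 159.15 K. At constant volume, ΔS = nC_V ln(T₂/T₁) with C_V = 5R/2 = 20.79 J mol⁻¹ K⁻¹.
ΔS = 0.478 × 20.79 × ln(159.15/367.85) = -8.32 J/K.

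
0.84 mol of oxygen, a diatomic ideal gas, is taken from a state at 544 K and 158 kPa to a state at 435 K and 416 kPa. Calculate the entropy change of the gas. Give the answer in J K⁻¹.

ΔS = nC_p ln(T₂/T₁) − nR ln(P₂/P₁), with C_p = 7R/2 = 29.1 J mol⁻¹ K⁻¹ for a diatomic ideal gas.
ΔS = 0.84 × [29.1 × ln(435/544) − 8.314 × ln(416/158)] = -12.2 J/K.

ΔS = -12.2 J/K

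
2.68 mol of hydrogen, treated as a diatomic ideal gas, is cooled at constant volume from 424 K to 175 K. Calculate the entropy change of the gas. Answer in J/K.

ΔS = -49.3 J/K

At constant volume, ΔS = nC_V ln(T₂/T₁) with C_V = 5R/2 = 20.79 J mol⁻¹ K⁻¹.
ΔS = 2.68 × 20.79 × ln(175/424) = -49.3 J/K.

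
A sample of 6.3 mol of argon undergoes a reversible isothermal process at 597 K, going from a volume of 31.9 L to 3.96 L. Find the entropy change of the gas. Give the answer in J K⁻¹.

For an isothermal ideal gas ΔS_gas = nR ln(V₂/V₁) = 6.3 × 8.314 × ln(3.96/31.9) = -109 J/K.

ΔS_gas = -109 J/K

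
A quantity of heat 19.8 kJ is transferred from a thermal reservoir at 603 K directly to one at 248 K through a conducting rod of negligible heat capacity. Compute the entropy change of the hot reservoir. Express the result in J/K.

The hot reservoir loses heat Q, so ΔS_hot = −Q/T_H = −19800/603 = -32.8 J/K.

ΔS_hot = -32.8 J/K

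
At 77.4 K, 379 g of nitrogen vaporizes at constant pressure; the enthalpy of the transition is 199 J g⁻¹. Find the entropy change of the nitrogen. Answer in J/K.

Heat absorbed by the substance: Q = mL = 379 × 199 = 75421 J.
At constant T, ΔS = Q_rev/T = 75421 / 77.4 = 974 J/K.

ΔS = 974 J/K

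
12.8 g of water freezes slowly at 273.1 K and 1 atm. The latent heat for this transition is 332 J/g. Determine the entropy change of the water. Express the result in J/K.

ΔS = -15.6 J/K

Heat released by the substance: Q = −mL = −12.8 × 332 = −4249.6 J.
At constant T, ΔS = Q_rev/T = −4249.6 / 273.1 = -15.6 J/K.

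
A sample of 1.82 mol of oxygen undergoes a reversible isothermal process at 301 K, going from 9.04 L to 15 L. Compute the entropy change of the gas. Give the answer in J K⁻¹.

For an isothermal ideal gas ΔS_gas = nR ln(V₂/V₁) = 1.82 × 8.314 × ln(15/9.04) = 7.66 J/K.

ΔS_gas = 7.66 J/K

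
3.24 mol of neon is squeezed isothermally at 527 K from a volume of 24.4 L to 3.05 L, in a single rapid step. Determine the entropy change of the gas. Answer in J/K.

ΔS_gas = -56 J/K

Entropy is a state function, so ΔS_gas depends only on the end states.
For an isothermal ideal gas ΔS_gas = nR ln(V₂/V₁) = 3.24 × 8.314 × ln(3.05/24.4) = -56 J/K.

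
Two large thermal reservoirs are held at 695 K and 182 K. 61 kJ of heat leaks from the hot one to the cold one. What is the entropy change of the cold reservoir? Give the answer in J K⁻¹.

The cold reservoir gains heat Q, so ΔS_cold = +Q/T_C = 61000/182 = 335 J/K.

ΔS_cold = 335 J/K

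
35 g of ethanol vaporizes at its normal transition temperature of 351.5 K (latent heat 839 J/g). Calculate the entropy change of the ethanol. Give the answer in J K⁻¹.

ΔS = 83.5 J/K

Heat absorbed by the substance: Q = mL = 35 × 839 = 29365 J.
At constant T, ΔS = Q_rev/T = 29365 / 351.5 = 83.5 J/K.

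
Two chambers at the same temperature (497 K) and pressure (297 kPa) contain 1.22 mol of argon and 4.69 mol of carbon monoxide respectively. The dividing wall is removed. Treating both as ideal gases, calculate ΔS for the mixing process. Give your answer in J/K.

ΔS_mix = 25 J/K

Mole fractions: x_A = 1.22/5.91 = 0.206, x_B = 0.794.
ΔS_mix = −R(n_A ln x_A + n_B ln x_B) = −8.314 × (1.22 ln 0.206 + 4.69 ln 0.794) = 25 J/K.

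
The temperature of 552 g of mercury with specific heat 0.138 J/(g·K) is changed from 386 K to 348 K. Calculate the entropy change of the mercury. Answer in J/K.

ΔS = ∫dQ_rev/T = m c ln(T₂/T₁) = 552 × 0.138 × ln(348/386) = -7.89 J/K.

ΔS = -7.89 J/K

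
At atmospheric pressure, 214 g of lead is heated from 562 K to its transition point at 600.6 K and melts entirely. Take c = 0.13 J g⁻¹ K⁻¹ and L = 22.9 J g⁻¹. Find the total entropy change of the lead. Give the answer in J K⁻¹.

ΔS = 10 J/K

Warming step: ΔS₁ = m c ln(T_tr/T_i) = 214 × 0.13 × ln(600.6/562) = 1.848 J/K.
Phase change: ΔS₂ = +mL/T_tr = 214 × 22.9 / 600.6 = 8.16 J/K.
ΔS_total = (1.848) + (8.16) = 10 J/K.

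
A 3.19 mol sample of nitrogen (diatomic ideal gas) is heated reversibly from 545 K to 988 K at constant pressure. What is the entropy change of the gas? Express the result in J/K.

At constant pressure, ΔS = nC_p ln(T₂/T₁) with C_p = 7R/2 = 29.1 J mol⁻¹ K⁻¹.
ΔS = 3.19 × 29.1 × ln(988/545) = 55.2 J/K.

ΔS = 55.2 J/K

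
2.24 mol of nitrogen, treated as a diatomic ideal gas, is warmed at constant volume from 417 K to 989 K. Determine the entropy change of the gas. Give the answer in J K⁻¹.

At constant volume, ΔS = nC_V ln(T₂/T₁) with C_V = 5R/2 = 20.79 J mol⁻¹ K⁻¹.
ΔS = 2.24 × 20.79 × ln(989/417) = 40.2 J/K.

ΔS = 40.2 J/K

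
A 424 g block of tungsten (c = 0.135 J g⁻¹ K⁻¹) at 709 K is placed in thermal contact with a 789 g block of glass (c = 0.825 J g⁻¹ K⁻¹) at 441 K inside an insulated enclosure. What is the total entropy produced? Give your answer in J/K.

ΔS_total = 6.78 J/K

Energy balance: T_f = (m₁c₁T₁ + m₂c₂T₂)/(m₁c₁ + m₂c₂) = 462.66 K.
ΔS₁ = m₁c₁ ln(T_f/T₁) = 57.24 × ln(462.66/709) = -24.43 J/K.
ΔS₂ = m₂c₂ ln(T_f/T₂) = 650.925 × ln(462.66/441) = 31.21 J/K.
ΔS_total = -24.43 + 31.21 = 6.78 J/K.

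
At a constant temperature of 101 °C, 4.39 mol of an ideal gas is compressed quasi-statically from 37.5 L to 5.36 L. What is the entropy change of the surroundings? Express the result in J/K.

For an isothermal ideal gas ΔS_gas = nR ln(V₂/V₁) = 4.39 × 8.314 × ln(5.36/37.5) = -71 J/K.
The process is reversible, so ΔS_surr = −ΔS_gas = 71 J/K and ΔS_universe = 0.

ΔS_surr = 71 J/K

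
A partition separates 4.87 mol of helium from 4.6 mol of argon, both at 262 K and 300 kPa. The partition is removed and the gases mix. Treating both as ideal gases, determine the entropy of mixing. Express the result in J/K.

Mole fractions: x_A = 4.87/9.47 = 0.514, x_B = 0.486.
ΔS_mix = −R(n_A ln x_A + n_B ln x_B) = −8.314 × (4.87 ln 0.514 + 4.6 ln 0.486) = 54.5 J/K.

ΔS_mix = 54.5 J/K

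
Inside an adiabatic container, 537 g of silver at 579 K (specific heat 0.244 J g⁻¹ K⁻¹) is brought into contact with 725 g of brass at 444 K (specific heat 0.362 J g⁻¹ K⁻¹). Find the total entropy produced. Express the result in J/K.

Energy balance: T_f = (m₁c₁T₁ + m₂c₂T₂)/(m₁c₁ + m₂c₂) = 488.95 K.
ΔS₁ = m₁c₁ ln(T_f/T₁) = 131.028 × ln(488.95/579) = -22.15 J/K.
ΔS₂ = m₂c₂ ln(T_f/T₂) = 262.45 × ln(488.95/444) = 25.31 J/K.
ΔS_total = -22.15 + 25.31 = 3.16 J/K.

ΔS_total = 3.16 J/K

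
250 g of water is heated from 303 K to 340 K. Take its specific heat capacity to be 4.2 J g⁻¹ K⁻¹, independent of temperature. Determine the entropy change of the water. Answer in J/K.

ΔS = ∫dQ_rev/T = m c ln(T₂/T₁) = 250 × 4.2 × ln(340/303) = 121 J/K.

ΔS = 121 J/K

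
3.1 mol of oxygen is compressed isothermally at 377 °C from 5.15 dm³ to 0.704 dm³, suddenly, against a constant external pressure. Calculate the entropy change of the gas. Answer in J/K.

Entropy is a state function, so ΔS_gas depends only on the end states.
For an isothermal ideal gas ΔS_gas = nR ln(V₂/V₁) = 3.1 × 8.314 × ln(0.704/5.15) = -51.3 J/K.

ΔS_gas = -51.3 J/K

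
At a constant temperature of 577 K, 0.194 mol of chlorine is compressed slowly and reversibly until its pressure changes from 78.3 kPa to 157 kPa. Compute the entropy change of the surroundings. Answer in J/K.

For an isothermal ideal gas ΔS_gas = nR ln(P₁/P₂) = 0.194 × 8.314 × ln(78.3/157) = -1.12 J/K.
The process is reversible, so ΔS_surr = −ΔS_gas = 1.12 J/K and ΔS_universe = 0.

ΔS_surr = 1.12 J/K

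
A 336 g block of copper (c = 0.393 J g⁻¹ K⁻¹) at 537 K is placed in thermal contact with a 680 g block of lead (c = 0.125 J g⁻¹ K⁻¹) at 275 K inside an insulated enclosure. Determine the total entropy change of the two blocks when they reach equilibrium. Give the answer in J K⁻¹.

ΔS_total = 10.9 J/K

Energy balance: T_f = (m₁c₁T₁ + m₂c₂T₂)/(m₁c₁ + m₂c₂) = 434.4 K.
ΔS₁ = m₁c₁ ln(T_f/T₁) = 132.048 × ln(434.4/537) = -28 J/K.
ΔS₂ = m₂c₂ ln(T_f/T₂) = 85 × ln(434.4/275) = 38.86 J/K.
ΔS_total = -28 + 38.86 = 10.9 J/K.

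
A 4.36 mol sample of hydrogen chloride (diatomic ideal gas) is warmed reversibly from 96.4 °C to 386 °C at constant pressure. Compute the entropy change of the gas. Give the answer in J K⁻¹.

ΔS = 73.4 J/K

In kelvin: T₁ = 369.55 K, T₂ = 659.15 K. At constant pressure, ΔS = nC_p ln(T₂/T₁) with C_p = 7R/2 = 29.1 J mol⁻¹ K⁻¹.
ΔS = 4.36 × 29.1 × ln(659.15/369.55) = 73.4 J/K.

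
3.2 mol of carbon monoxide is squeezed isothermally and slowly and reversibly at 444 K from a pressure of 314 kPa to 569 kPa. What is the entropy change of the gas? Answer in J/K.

ΔS_gas = -15.8 J/K

For an isothermal ideal gas ΔS_gas = nR ln(P₁/P₂) = 3.2 × 8.314 × ln(314/569) = -15.8 J/K.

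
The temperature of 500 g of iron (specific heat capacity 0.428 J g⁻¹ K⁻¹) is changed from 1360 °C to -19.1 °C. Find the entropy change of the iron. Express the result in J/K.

In kelvin: T₁ = 1633.15 K, T₂ = 254.05 K. ΔS = ∫dQ_rev/T = m c ln(T₂/T₁) = 500 × 0.428 × ln(254.05/1633.15) = -398 J/K.

ΔS = -398 J/K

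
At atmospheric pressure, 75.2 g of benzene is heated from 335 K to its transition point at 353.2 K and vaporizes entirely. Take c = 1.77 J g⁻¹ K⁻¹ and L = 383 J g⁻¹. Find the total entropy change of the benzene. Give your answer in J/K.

Warming step: ΔS₁ = m c ln(T_tr/T_i) = 75.2 × 1.77 × ln(353.2/335) = 7.042 J/K.
Phase change: ΔS₂ = +mL/T_tr = 75.2 × 383 / 353.2 = 81.54 J/K.
ΔS_total = (7.042) + (81.54) = 88.6 J/K.

ΔS = 88.6 J/K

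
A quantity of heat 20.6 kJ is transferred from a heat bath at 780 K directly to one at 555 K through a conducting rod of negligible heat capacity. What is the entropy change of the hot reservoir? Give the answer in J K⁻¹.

ΔS_hot = -26.4 J/K

The hot reservoir loses heat Q, so ΔS_hot = −Q/T_H = −20600/780 = -26.4 J/K.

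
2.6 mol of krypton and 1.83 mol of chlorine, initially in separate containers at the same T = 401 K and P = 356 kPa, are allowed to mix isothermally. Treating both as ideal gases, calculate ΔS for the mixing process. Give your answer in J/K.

ΔS_mix = 25 J/K

Mole fractions: x_A = 2.6/4.43 = 0.587, x_B = 0.413.
ΔS_mix = −R(n_A ln x_A + n_B ln x_B) = −8.314 × (2.6 ln 0.587 + 1.83 ln 0.413) = 25 J/K.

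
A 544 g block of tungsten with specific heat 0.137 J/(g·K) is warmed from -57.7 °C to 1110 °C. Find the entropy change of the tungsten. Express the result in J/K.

In kelvin: T₁ = 215.45 K, T₂ = 1383.15 K. ΔS = ∫dQ_rev/T = m c ln(T₂/T₁) = 544 × 0.137 × ln(1383.15/215.45) = 139 J/K.

ΔS = 139 J/K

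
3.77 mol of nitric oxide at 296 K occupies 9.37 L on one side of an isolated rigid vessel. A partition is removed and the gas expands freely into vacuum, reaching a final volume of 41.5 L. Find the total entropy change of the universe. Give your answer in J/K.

For an ideal gas in free expansion Q = 0 and W = 0, so T is unchanged.
Entropy is a state function; using a reversible isothermal path, ΔS_gas = nR ln(V₂/V₁) = 3.77 × 8.314 × ln(41.5/9.37) = 46.6 J/K.
The insulated surroundings exchange no heat, so ΔS_surr = 0 and ΔS_universe = ΔS_gas.

ΔS_universe = 46.6 J/K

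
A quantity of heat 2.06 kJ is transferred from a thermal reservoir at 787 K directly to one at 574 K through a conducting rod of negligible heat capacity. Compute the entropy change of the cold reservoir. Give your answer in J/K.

ΔS_cold = 3.59 J/K

The cold reservoir gains heat Q, so ΔS_cold = +Q/T_C = 2060/574 = 3.59 J/K.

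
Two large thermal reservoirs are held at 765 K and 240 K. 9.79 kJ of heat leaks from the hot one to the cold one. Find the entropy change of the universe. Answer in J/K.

ΔS_total = 28 J/K

ΔS_hot = −Q/T_H = −9790/765 = -12.8 J/K and ΔS_cold = +Q/T_C = 9790/240 = 40.79 J/K.
ΔS_total = -12.8 + 40.79 = 28 J/K, positive as the second law requires.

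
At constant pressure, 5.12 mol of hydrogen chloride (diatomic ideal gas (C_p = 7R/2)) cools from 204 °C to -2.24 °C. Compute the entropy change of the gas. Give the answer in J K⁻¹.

ΔS = -84.3 J/K

In kelvin: T₁ = 477.15 K, T₂ = 270.91 K. At constant pressure, ΔS = nC_p ln(T₂/T₁) with C_p = 7R/2 = 29.1 J mol⁻¹ K⁻¹.
ΔS = 5.12 × 29.1 × ln(270.91/477.15) = -84.3 J/K.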